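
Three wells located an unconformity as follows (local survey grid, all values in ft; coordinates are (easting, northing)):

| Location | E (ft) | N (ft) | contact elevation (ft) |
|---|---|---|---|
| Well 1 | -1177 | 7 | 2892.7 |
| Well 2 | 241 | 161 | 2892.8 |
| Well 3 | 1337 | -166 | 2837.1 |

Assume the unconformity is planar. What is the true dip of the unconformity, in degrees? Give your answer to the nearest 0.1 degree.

Two edge vectors: Well 1→Well 2 = (1418, 154, 0.1), Well 1→Well 3 = (2514, -173, -55.6).
Normal n = (Well 1→Well 2) × (Well 1→Well 3) = (-8545.1, 79092.2, -632470).
So ∂z/∂E = −n_x/n_z = −0.01351 and ∂z/∂N = −n_y/n_z = 0.12505.
Gradient magnitude |∇z| = √(a² + b²) = √(0.00018 + 0.01564) = 0.12578.
True dip = arctan(0.12578) = 7.2°, dipping toward S (azimuth ≈ 174°).

7.2°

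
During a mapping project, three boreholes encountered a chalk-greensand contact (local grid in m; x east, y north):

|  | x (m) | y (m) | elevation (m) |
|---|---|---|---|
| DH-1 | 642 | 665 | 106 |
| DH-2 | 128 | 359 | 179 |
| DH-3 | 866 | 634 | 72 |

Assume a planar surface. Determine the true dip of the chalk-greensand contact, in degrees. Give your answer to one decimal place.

Two edge vectors: DH-1→DH-2 = (-514, -306, 73), DH-1→DH-3 = (224, -31, -34).
Normal n = (DH-1→DH-2) × (DH-1→DH-3) = (12667, -1124, 84478).
So ∂z/∂x = −n_x/n_z = −0.14994 and ∂z/∂y = −n_y/n_z = 0.01331.
Gradient magnitude |∇z| = √(a² + b²) = √(0.02248 + 0.00018) = 0.15053.
True dip = arctan(0.15053) = 8.6°, dipping toward E (azimuth ≈ 095°).

8.6°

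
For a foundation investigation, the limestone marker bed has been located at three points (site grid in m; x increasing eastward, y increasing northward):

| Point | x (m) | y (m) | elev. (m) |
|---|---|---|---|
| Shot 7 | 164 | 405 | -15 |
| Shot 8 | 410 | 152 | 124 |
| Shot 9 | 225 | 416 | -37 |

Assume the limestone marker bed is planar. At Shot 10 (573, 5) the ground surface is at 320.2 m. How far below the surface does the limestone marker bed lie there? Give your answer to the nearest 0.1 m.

119.9 m

Let the plane be z = a·x + b·y + c.
Shot 8−Shot 7: 246a − 253b = 139;  Shot 9−Shot 7: 61a + 11b = −22.
Solving gives a = −0.22256, b = −0.76581.
Then c = -15 − a·164 − b·405 = 331.65.
At (573, 5): z_contact = −127.53 − 3.83 + 331.65 = 200.30 m.
Depth below ground = 320.2 − 200.30 = 119.9 m.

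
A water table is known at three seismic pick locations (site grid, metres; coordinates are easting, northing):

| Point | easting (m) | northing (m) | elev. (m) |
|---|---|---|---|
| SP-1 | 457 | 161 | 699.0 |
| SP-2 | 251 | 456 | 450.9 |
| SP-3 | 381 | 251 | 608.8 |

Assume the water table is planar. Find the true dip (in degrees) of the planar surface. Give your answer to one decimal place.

Two edge vectors: SP-1→SP-2 = (-206, 295, -248.1), SP-1→SP-3 = (-76, 90, -90.2).
Normal n = (SP-1→SP-2) × (SP-1→SP-3) = (-4280, 274.4, 3880).
So ∂z/∂easting = −n_x/n_z = 1.10309 and ∂z/∂northing = −n_y/n_z = −0.07072.
Gradient magnitude |∇z| = √(a² + b²) = √(1.21681 + 0.00500) = 1.10536.
True dip = arctan(1.10536) = 47.9°, dipping toward W (azimuth ≈ 274°).

47.9°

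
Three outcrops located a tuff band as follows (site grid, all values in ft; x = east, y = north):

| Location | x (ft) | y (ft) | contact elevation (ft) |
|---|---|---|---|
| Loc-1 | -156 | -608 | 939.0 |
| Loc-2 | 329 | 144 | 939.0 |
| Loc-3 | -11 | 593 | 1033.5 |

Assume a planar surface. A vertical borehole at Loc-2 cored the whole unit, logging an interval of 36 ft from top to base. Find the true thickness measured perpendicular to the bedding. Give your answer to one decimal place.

Two edge vectors: Loc-1→Loc-2 = (485, 752, 0), Loc-1→Loc-3 = (145, 1201, 94.5).
Normal n = (Loc-1→Loc-2) × (Loc-1→Loc-3) = (71064, -45832.5, 473445).
So ∂z/∂x = −n_x/n_z = −0.15010 and ∂z/∂y = −n_y/n_z = 0.09681.
|∇z| = √(a²+b²) = 0.17861, so dip δ = arctan(0.17861) = 10.13°.
True thickness = vertical thickness × cos δ = 36 × cos 10.13° = 35.4 ft.

35.4 ft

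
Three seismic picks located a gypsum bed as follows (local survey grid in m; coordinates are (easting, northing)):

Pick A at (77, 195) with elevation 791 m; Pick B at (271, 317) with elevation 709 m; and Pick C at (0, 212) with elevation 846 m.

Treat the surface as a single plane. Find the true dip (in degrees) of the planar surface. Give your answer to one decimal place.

35.9°

Let the plane be z = a·E + b·N + c.
Pick B−Pick A: 194a + 122b = −82;  Pick C−Pick A: −77a + 17b = 55.
Solving gives a = −0.63851, b = 0.34321.
Gradient magnitude |∇z| = √(a² + b²) = √(0.40770 + 0.11779) = 0.72491.
True dip = arctan(0.72491) = 35.9°, dipping toward ESE (azimuth ≈ 118°).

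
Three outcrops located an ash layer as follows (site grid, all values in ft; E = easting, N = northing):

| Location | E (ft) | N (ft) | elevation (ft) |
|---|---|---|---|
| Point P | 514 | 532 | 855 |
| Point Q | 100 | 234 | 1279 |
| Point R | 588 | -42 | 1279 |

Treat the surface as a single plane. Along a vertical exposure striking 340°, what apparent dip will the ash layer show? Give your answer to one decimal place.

Two edge vectors: Point P→Point Q = (-414, -298, 424), Point P→Point R = (74, -574, 424).
Normal n = (Point P→Point Q) × (Point P→Point R) = (117024, 206912, 259688).
So ∂z/∂E = −n_x/n_z = −0.45063 and ∂z/∂N = −n_y/n_z = −0.79677.
Unit vector along 340° is (sin 340°, cos 340°) = (-0.3420, 0.9397).
Slope in that direction = a·(-0.3420) + b·(0.9397) = −0.59459.
Apparent dip = arctan|0.59459| = 30.7° (true dip is 42.5°, so apparent ≤ true as expected).

30.7°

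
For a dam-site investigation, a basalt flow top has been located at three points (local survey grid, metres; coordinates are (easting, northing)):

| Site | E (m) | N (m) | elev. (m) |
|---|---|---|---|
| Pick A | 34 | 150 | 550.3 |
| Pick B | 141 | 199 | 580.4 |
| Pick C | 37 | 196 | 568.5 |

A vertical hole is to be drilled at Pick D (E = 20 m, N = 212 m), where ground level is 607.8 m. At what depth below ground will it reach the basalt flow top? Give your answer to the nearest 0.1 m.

34.8 m

Two edge vectors: Pick A→Pick B = (107, 49, 30.1), Pick A→Pick C = (3, 46, 18.2).
Normal n = (Pick A→Pick B) × (Pick A→Pick C) = (-492.8, -1857.1, 4775).
So ∂z/∂E = −n_x/n_z = 0.10320 and ∂z/∂N = −n_y/n_z = 0.38892.
Intercept c from Pick A: 550.3 − 3.51 − 58.34 = 488.45.
At (20, 212): z_contact = 2.06 + 82.45 + 488.45 = 572.97 m.
Depth below ground = 607.8 − 572.97 = 34.8 m.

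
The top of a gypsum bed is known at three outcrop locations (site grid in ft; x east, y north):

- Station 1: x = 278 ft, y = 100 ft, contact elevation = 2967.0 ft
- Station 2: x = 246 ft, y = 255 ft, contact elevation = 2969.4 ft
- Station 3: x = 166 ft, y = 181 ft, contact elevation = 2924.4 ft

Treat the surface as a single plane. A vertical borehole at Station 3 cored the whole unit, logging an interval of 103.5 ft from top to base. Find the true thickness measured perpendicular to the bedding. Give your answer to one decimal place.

Two edge vectors: Station 1→Station 2 = (-32, 155, 2.4), Station 1→Station 3 = (-112, 81, -42.6).
Normal n = (Station 1→Station 2) × (Station 1→Station 3) = (-6797.4, -1632, 14768).
So ∂z/∂x = −n_x/n_z = 0.46028 and ∂z/∂y = −n_y/n_z = 0.11051.
|∇z| = √(a²+b²) = 0.47336, so dip δ = arctan(0.47336) = 25.33°.
True thickness = vertical thickness × cos δ = 103.5 × cos 25.33° = 93.5 ft.

93.5 ft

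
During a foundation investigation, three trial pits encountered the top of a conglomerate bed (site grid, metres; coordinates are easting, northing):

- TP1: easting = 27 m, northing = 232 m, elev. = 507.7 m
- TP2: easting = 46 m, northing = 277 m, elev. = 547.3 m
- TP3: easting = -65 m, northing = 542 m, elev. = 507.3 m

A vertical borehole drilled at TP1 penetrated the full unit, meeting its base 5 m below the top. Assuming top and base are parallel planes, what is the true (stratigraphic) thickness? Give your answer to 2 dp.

3.08 m

Let the plane be z = a·easting + b·northing + c.
TP2−TP1: 19a + 45b = 39.6;  TP3−TP1: −92a + 310b = −0.4.
Solving gives a = 1.22572, b = 0.36247.
|∇z| = √(a²+b²) = 1.27820, so dip δ = arctan(1.27820) = 51.96°.
True thickness = vertical thickness × cos δ = 5 × cos 51.96° = 3.08 m.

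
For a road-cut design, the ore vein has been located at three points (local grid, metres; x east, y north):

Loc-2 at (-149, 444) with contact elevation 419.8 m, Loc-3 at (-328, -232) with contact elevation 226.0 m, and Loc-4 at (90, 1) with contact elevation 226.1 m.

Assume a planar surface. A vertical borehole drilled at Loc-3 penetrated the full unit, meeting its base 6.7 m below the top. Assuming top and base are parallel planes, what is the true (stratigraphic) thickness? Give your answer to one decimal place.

6.3 m

Let the plane be z = a·x + b·y + c.
Loc-3−Loc-2: −179a − 676b = −193.8;  Loc-4−Loc-2: 239a − 443b = −193.7.
Solving gives a = −0.18719, b = 0.33625.
|∇z| = √(a²+b²) = 0.38485, so dip δ = arctan(0.38485) = 21.05°.
True thickness = vertical thickness × cos δ = 6.7 × cos 21.05° = 6.3 m.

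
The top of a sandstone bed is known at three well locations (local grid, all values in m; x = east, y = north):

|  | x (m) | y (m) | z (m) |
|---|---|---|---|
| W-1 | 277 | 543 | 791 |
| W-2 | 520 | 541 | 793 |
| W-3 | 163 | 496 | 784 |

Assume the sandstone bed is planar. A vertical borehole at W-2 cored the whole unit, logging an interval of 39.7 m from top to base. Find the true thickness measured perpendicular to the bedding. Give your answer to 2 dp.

39.38 m

Let the plane be z = a·x + b·y + c.
W-2−W-1: 243a − 2b = 2;  W-3−W-1: −114a − 47b = −7.
Solving gives a = 0.00927, b = 0.12645.
|∇z| = √(a²+b²) = 0.12679, so dip δ = arctan(0.12679) = 7.23°.
True thickness = vertical thickness × cos δ = 39.7 × cos 7.23° = 39.38 m.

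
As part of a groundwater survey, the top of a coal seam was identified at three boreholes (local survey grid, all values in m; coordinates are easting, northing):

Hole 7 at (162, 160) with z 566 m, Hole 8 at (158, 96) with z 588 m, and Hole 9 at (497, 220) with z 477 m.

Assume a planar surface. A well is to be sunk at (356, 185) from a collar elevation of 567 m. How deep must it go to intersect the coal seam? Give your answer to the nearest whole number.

Let the plane be z = a·easting + b·northing + c.
Hole 8−Hole 7: −4a − 64b = 22;  Hole 9−Hole 7: 335a + 60b = −89.
Solving gives a = −0.20642, b = −0.33085.
Then c = 566 − a·162 − b·160 = 652.38.
At (356, 185): z_contact = −73.5 − 61.2 + 652.38 = 517.7 m.
Depth below ground = 567 − 517.7 = 49 m.

49 m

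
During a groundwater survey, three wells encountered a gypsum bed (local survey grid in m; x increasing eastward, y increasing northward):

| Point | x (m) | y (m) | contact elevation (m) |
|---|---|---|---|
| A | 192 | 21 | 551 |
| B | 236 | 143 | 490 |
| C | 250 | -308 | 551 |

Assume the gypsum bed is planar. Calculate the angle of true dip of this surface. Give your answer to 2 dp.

43.40°

Let the plane be z = a·x + b·y + c.
B−A: 44a + 122b = −61;  C−A: 58a − 329b = 0.
Solving gives a = −0.93119, b = −0.16416.
Gradient magnitude |∇z| = √(a² + b²) = √(0.86711 + 0.02695) = 0.94555.
True dip = arctan(0.94555) = 43.40°, dipping toward E (azimuth ≈ 080°).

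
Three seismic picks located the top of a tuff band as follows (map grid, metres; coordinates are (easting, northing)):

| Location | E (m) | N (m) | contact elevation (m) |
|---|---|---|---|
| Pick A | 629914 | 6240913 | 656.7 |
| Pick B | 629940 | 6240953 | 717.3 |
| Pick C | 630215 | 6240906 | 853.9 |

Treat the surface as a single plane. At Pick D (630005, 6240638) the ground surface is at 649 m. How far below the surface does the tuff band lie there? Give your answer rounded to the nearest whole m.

225 m

Let the plane be z = a·E + b·N + c.
Pick B−Pick A: 26a + 40b = 60.6;  Pick C−Pick A: 301a − 7b = 197.2.
Solving gives a = 0.68010146, b = 1.07293405.
Then c = 656.7 − a·629914 − b·6240913 = −7123836.81.
At (630005, 6240638): z_contact = 428467.3 + 6695793.0 − 7123836.81 = 423.5 m.
Depth below ground = 649 − 423.5 = 225 m.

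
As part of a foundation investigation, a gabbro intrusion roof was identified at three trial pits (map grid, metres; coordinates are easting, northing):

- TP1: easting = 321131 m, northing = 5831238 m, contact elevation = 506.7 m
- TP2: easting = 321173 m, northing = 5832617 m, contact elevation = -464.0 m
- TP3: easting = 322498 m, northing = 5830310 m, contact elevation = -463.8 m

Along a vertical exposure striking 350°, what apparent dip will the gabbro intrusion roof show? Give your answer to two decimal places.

24.52°

Two edge vectors: TP1→TP2 = (42, 1379, -970.7), TP1→TP3 = (1367, -928, -970.5).
Normal n = (TP1→TP2) × (TP1→TP3) = (-2239129.1, -1286185.9, -1924069).
So ∂z/∂easting = −n_x/n_z = −1.16375 and ∂z/∂northing = −n_y/n_z = −0.66847.
Unit vector along 350° is (sin 350°, cos 350°) = (-0.1736, 0.9848).
Slope in that direction = a·(-0.1736) + b·(0.9848) = −0.45623.
Apparent dip = arctan|0.45623| = 24.52° (true dip is 53.3°, so apparent ≤ true as expected).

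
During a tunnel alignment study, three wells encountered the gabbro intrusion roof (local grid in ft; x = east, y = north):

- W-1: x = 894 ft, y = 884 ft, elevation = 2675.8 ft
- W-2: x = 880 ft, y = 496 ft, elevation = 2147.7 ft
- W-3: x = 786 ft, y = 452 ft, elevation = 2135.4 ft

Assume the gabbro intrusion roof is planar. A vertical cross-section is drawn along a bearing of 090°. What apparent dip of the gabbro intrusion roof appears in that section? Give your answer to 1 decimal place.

27.2°

Let the plane be z = a·x + b·y + c.
W-2−W-1: −14a − 388b = −528.1;  W-3−W-1: −108a − 432b = −540.4.
Solving gives a = −0.51495, b = 1.37966.
Unit vector along 090° is (sin 90°, cos 90°) = (1.0000, 0.0000).
Slope in that direction = a·(1.0000) + b·(0.0000) = −0.51495.
Apparent dip = arctan|0.51495| = 27.2° (true dip is 55.8°, so apparent ≤ true as expected).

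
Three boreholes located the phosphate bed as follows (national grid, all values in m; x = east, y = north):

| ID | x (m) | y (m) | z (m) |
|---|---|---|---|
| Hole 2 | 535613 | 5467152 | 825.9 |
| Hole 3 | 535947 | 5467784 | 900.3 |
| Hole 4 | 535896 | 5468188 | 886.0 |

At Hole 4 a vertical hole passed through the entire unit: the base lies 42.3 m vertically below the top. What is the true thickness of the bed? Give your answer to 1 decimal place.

41.2 m

Two edge vectors: Hole 2→Hole 3 = (334, 632, 74.4), Hole 2→Hole 4 = (283, 1036, 60.1).
Normal n = (Hole 2→Hole 3) × (Hole 2→Hole 4) = (-39095.2, 981.8, 167168).
So ∂z/∂x = −n_x/n_z = 0.23387 and ∂z/∂y = −n_y/n_z = −0.00587.
|∇z| = √(a²+b²) = 0.23394, so dip δ = arctan(0.23394) = 13.17°.
True thickness = vertical thickness × cos δ = 42.3 × cos 13.17° = 41.2 m.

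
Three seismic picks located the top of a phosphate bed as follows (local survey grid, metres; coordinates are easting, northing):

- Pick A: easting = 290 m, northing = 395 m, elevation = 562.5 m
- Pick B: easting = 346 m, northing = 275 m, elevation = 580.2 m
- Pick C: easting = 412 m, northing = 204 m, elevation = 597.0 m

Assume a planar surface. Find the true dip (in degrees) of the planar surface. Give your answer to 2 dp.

Let the plane be z = a·easting + b·northing + c.
Pick B−Pick A: 56a − 120b = 17.7;  Pick C−Pick A: 122a − 191b = 34.5.
Solving gives a = 0.19252, b = −0.05766.
Gradient magnitude |∇z| = √(a² + b²) = √(0.03706 + 0.00332) = 0.20097.
True dip = arctan(0.20097) = 11.36°, dipping toward WNW (azimuth ≈ 287°).

11.36°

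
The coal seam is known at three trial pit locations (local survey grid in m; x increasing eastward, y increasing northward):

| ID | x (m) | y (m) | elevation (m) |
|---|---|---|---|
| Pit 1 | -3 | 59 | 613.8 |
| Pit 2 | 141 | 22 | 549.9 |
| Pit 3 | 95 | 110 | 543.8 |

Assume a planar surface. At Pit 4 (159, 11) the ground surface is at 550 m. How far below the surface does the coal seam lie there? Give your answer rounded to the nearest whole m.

Let the plane be z = a·x + b·y + c.
Pit 2−Pit 1: 144a − 37b = −63.9;  Pit 3−Pit 1: 98a + 51b = −70.
Solving gives a = −0.53317, b = −0.34802.
Then c = 613.8 − a·-3 − b·59 = 632.73.
At (159, 11): z_contact = −84.8 − 3.8 + 632.73 = 544.1 m.
Depth below ground = 550 − 544.1 = 6 m.

6 m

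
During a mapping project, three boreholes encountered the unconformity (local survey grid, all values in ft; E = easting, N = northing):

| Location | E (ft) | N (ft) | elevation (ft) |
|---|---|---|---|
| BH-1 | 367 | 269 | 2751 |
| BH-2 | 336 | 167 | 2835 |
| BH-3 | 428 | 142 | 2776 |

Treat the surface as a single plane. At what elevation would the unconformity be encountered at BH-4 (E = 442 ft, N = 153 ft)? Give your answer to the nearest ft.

2758 ft

Let the plane be z = a·E + b·N + c.
BH-2−BH-1: −31a − 102b = 84;  BH-3−BH-1: 61a − 127b = 25.
Solving gives a = −0.79909, b = −0.58067.
Then c = 2751 − a·367 − b·269 = 3200.47.
At (442, 153): z = −353.2 − 88.8 + 3200.47 = 2758.4 ft.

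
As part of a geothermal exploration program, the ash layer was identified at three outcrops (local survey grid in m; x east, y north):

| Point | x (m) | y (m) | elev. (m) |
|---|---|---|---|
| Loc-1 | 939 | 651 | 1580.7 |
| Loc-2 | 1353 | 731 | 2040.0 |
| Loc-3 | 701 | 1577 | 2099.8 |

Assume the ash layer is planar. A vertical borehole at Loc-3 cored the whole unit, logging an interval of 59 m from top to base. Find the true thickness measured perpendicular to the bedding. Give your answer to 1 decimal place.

36.9 m

Let the plane be z = a·x + b·y + c.
Loc-2−Loc-1: 414a + 80b = 459.3;  Loc-3−Loc-1: −238a + 926b = 519.1.
Solving gives a = 0.95373, b = 0.80571.
|∇z| = √(a²+b²) = 1.24850, so dip δ = arctan(1.24850) = 51.31°.
True thickness = vertical thickness × cos δ = 59 × cos 51.31° = 36.9 m.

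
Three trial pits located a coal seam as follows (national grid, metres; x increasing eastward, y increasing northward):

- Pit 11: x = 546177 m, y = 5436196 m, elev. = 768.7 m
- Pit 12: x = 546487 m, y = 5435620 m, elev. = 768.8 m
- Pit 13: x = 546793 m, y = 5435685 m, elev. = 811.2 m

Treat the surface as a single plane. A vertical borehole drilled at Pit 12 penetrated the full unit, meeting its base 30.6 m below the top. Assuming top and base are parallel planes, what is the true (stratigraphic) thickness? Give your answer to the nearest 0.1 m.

Two edge vectors: Pit 11→Pit 12 = (310, -576, 0.1), Pit 11→Pit 13 = (616, -511, 42.5).
Normal n = (Pit 11→Pit 12) × (Pit 11→Pit 13) = (-24428.9, -13113.4, 196406).
So ∂z/∂x = −n_x/n_z = 0.12438 and ∂z/∂y = −n_y/n_z = 0.06677.
|∇z| = √(a²+b²) = 0.14117, so dip δ = arctan(0.14117) = 8.04°.
True thickness = vertical thickness × cos δ = 30.6 × cos 8.04° = 30.3 m.

30.3 m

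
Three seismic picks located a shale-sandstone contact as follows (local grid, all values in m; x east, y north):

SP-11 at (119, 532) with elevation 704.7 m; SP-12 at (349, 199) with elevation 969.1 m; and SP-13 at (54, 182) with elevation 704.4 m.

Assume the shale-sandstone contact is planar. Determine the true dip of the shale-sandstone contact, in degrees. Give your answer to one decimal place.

42.7°

Two edge vectors: SP-11→SP-12 = (230, -333, 264.4), SP-11→SP-13 = (-65, -350, -0.3).
Normal n = (SP-11→SP-12) × (SP-11→SP-13) = (92639.9, -17117, -102145).
So ∂z/∂x = −n_x/n_z = 0.90695 and ∂z/∂y = −n_y/n_z = −0.16758.
Gradient magnitude |∇z| = √(a² + b²) = √(0.82255 + 0.02808) = 0.92230.
True dip = arctan(0.92230) = 42.7°, dipping toward W (azimuth ≈ 280°).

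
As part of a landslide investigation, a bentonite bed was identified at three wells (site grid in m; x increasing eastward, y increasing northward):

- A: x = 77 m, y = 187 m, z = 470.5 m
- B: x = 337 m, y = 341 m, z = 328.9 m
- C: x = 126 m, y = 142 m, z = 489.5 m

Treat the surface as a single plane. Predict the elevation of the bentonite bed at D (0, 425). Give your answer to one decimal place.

337.4 m

Two edge vectors: A→B = (260, 154, -141.6), A→C = (49, -45, 19).
Normal n = (A→B) × (A→C) = (-3446, -11878.4, -19246).
So ∂z/∂x = −n_x/n_z = −0.17905 and ∂z/∂y = −n_y/n_z = −0.61719.
Intercept c from A: 470.5 + 13.79 + 115.41 = 599.70.
At (0, 425): z = 0.0 − 262.3 + 599.70 = 337.4 m.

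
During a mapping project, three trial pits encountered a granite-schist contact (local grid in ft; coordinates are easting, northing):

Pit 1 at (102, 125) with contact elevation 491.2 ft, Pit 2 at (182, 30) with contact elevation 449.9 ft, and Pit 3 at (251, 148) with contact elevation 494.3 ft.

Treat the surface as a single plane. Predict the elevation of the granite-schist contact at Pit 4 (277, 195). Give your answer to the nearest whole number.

512 ft

Two edge vectors: Pit 1→Pit 2 = (80, -95, -41.3), Pit 1→Pit 3 = (149, 23, 3.1).
Normal n = (Pit 1→Pit 2) × (Pit 1→Pit 3) = (655.4, -6401.7, 15995).
So ∂z/∂easting = −n_x/n_z = −0.04098 and ∂z/∂northing = −n_y/n_z = 0.40023.
Intercept c from Pit 1: 491.2 + 4.18 − 50.03 = 445.35.
At (277, 195): z = −11.4 + 78.0 + 445.35 = 512.0 ft.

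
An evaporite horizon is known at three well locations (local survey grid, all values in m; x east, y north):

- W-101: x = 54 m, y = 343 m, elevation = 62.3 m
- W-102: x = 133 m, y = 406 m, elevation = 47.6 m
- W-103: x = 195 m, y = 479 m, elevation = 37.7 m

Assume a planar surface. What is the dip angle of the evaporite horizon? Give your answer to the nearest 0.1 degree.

Two edge vectors: W-101→W-102 = (79, 63, -14.7), W-101→W-103 = (141, 136, -24.6).
Normal n = (W-101→W-102) × (W-101→W-103) = (449.4, -129.3, 1861).
So ∂z/∂x = −n_x/n_z = −0.24148 and ∂z/∂y = −n_y/n_z = 0.06948.
Gradient magnitude |∇z| = √(a² + b²) = √(0.05831 + 0.00483) = 0.25128.
True dip = arctan(0.25128) = 14.1°, dipping toward ESE (azimuth ≈ 106°).

14.1°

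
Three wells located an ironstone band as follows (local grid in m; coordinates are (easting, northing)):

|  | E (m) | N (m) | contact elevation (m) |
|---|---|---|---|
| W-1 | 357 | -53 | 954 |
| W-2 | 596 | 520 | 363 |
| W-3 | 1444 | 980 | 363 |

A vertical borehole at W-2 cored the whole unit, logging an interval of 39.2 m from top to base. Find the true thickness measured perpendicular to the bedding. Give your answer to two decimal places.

Let the plane be z = a·E + b·N + c.
W-2−W-1: 239a + 573b = −591;  W-3−W-1: 1087a + 1033b = −591.
Solving gives a = 0.72310, b = −1.33302.
|∇z| = √(a²+b²) = 1.51652, so dip δ = arctan(1.51652) = 56.60°.
True thickness = vertical thickness × cos δ = 39.2 × cos 56.60° = 21.58 m.

21.58 m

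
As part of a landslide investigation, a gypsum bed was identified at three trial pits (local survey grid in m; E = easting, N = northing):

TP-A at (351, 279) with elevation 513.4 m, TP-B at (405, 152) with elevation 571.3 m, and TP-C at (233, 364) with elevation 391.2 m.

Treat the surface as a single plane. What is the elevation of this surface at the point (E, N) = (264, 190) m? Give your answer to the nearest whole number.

Two edge vectors: TP-A→TP-B = (54, -127, 57.9), TP-A→TP-C = (-118, 85, -122.2).
Normal n = (TP-A→TP-B) × (TP-A→TP-C) = (10597.9, -233.4, -10396).
So ∂z/∂E = −n_x/n_z = 1.01942 and ∂z/∂N = −n_y/n_z = −0.02245.
Intercept c from TP-A: 513.4 − 357.82 + 6.26 = 161.85.
At (264, 190): z = 269.1 − 4.3 + 161.85 = 426.7 m.

427 m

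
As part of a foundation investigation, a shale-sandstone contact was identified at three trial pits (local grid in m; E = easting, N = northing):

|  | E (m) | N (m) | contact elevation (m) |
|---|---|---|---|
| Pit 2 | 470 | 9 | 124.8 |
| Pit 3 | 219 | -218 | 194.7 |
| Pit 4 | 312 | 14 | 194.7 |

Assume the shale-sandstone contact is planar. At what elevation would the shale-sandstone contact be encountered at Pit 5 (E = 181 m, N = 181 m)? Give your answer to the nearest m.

Let the plane be z = a·E + b·N + c.
Pit 3−Pit 2: −251a − 227b = 69.9;  Pit 4−Pit 2: −158a + 5b = 69.9.
Solving gives a = −0.43686, b = 0.17512.
Then c = 124.8 − a·470 − b·9 = 328.55.
At (181, 181): z = −79.1 + 31.7 + 328.55 = 281.2 m.

281 m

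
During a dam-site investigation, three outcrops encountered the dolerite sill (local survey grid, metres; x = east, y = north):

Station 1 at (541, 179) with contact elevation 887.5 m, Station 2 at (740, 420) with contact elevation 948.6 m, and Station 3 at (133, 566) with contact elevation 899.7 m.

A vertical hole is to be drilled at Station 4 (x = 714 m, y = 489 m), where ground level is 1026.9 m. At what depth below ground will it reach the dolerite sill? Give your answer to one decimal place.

Two edge vectors: Station 1→Station 2 = (199, 241, 61.1), Station 1→Station 3 = (-408, 387, 12.2).
Normal n = (Station 1→Station 2) × (Station 1→Station 3) = (-20705.5, -27356.6, 175341).
So ∂z/∂x = −n_x/n_z = 0.11809 and ∂z/∂y = −n_y/n_z = 0.15602.
Intercept c from Station 1: 887.5 − 63.89 − 27.93 = 795.69.
At (714, 489): z_contact = 84.31 + 76.29 + 795.69 = 956.30 m.
Depth below ground = 1026.9 − 956.30 = 70.6 m.

70.6 m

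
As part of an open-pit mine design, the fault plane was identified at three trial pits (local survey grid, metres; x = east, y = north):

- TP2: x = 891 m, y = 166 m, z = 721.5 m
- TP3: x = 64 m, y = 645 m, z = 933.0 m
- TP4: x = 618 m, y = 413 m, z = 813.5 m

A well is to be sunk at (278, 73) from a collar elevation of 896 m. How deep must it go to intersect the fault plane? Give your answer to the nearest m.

Two edge vectors: TP2→TP3 = (-827, 479, 211.5), TP2→TP4 = (-273, 247, 92).
Normal n = (TP2→TP3) × (TP2→TP4) = (-8172.5, 18344.5, -73502).
So ∂z/∂x = −n_x/n_z = −0.11119 and ∂z/∂y = −n_y/n_z = 0.24958.
Intercept c from TP2: 721.5 + 99.07 − 41.43 = 779.14.
At (278, 73): z_contact = −30.9 + 18.2 + 779.14 = 766.4 m.
Depth below ground = 896 − 766.4 = 130 m.

130 m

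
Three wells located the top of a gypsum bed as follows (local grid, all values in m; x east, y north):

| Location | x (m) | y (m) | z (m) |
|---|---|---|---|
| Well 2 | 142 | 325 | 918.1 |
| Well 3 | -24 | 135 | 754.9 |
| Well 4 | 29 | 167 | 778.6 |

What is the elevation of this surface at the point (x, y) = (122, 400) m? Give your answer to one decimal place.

Let the plane be z = a·x + b·y + c.
Well 3−Well 2: −166a − 190b = −163.2;  Well 4−Well 2: −113a − 158b = −139.5.
Solving gives a = −0.15120, b = 0.99105.
Then c = 918.1 − a·142 − b·325 = 617.48.
At (122, 400): z = −18.4 + 396.4 + 617.48 = 995.5 m.

995.5 m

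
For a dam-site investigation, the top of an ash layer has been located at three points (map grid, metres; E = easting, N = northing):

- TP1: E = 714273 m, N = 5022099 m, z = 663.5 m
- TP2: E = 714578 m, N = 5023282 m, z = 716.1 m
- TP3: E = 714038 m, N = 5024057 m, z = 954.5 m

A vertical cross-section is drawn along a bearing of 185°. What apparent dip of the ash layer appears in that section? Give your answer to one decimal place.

Two edge vectors: TP1→TP2 = (305, 1183, 52.6), TP1→TP3 = (-235, 1958, 291).
Normal n = (TP1→TP2) × (TP1→TP3) = (241262.2, -101116, 875195).
So ∂z/∂E = −n_x/n_z = −0.27567 and ∂z/∂N = −n_y/n_z = 0.11554.
Unit vector along 185° is (sin 185°, cos 185°) = (-0.0872, -0.9962).
Slope in that direction = a·(-0.0872) + b·(-0.9962) = −0.09107.
Apparent dip = arctan|0.09107| = 5.2° (true dip is 16.6°, so apparent ≤ true as expected).

5.2°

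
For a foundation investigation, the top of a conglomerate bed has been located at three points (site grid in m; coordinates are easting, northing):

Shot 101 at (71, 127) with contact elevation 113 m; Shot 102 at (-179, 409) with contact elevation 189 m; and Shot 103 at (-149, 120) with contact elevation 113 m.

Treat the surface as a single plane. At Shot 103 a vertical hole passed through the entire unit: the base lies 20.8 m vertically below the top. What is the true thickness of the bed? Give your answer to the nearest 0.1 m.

20.1 m

Let the plane be z = a·easting + b·northing + c.
Shot 102−Shot 101: −250a + 282b = 76;  Shot 103−Shot 101: −220a − 7b = 0.
Solving gives a = −0.00834, b = 0.26211.
|∇z| = √(a²+b²) = 0.26224, so dip δ = arctan(0.26224) = 14.69°.
True thickness = vertical thickness × cos δ = 20.8 × cos 14.69° = 20.1 m.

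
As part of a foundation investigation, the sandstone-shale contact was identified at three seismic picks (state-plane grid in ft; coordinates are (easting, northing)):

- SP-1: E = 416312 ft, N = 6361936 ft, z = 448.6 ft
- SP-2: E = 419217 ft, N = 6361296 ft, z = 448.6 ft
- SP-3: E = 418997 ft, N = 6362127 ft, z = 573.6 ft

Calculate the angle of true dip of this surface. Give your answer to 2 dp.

Two edge vectors: SP-1→SP-2 = (2905, -640, 0), SP-1→SP-3 = (2685, 191, 125).
Normal n = (SP-1→SP-2) × (SP-1→SP-3) = (-80000, -363125, 2273255).
So ∂z/∂E = −n_x/n_z = 0.03519 and ∂z/∂N = −n_y/n_z = 0.15974.
Gradient magnitude |∇z| = √(a² + b²) = √(0.00124 + 0.02552) = 0.16357.
True dip = arctan(0.16357) = 9.29°, dipping toward SSW (azimuth ≈ 192°).

9.29°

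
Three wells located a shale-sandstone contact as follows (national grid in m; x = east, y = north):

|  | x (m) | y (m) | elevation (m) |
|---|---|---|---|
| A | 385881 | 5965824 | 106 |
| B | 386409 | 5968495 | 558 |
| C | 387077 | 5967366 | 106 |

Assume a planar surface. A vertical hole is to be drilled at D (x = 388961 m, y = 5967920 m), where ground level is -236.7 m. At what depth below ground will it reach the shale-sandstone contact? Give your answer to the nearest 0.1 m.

83.1 m

Two edge vectors: A→B = (528, 2671, 452), A→C = (1196, 1542, 0).
Normal n = (A→B) × (A→C) = (-696984, 540592, -2380340).
So ∂z/∂x = −n_x/n_z = −0.292808590 and ∂z/∂y = −n_y/n_z = 0.227107052.
Intercept c from A: 106 + 112989.27 − 1354880.70 = −1241785.43.
At (388961, 5967920): z_contact = −113891.12 + 1355356.72 − 1241785.43 = -319.83 m.
Depth below ground = -236.7 − (-319.83) = 83.1 m.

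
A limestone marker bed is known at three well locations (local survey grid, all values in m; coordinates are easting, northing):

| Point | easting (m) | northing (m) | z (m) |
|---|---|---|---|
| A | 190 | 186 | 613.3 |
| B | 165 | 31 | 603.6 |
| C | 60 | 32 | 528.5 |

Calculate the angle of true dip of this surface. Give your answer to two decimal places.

35.63°

Two edge vectors: A→B = (-25, -155, -9.7), A→C = (-130, -154, -84.8).
Normal n = (A→B) × (A→C) = (11650.2, -859, -16300).
So ∂z/∂easting = −n_x/n_z = 0.71474 and ∂z/∂northing = −n_y/n_z = −0.05270.
Gradient magnitude |∇z| = √(a² + b²) = √(0.51085 + 0.00278) = 0.71668.
True dip = arctan(0.71668) = 35.63°, dipping toward W (azimuth ≈ 274°).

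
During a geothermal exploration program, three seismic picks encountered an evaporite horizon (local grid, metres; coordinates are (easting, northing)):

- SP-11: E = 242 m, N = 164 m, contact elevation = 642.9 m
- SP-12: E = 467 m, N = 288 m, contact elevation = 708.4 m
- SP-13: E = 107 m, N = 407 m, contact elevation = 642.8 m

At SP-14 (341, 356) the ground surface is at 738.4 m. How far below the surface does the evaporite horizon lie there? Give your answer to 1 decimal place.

49.7 m

Two edge vectors: SP-11→SP-12 = (225, 124, 65.5), SP-11→SP-13 = (-135, 243, -0.1).
Normal n = (SP-11→SP-12) × (SP-11→SP-13) = (-15928.9, -8820, 71415).
So ∂z/∂E = −n_x/n_z = 0.22305 and ∂z/∂N = −n_y/n_z = 0.12350.
Intercept c from SP-11: 642.9 − 53.98 − 20.25 = 568.67.
At (341, 356): z_contact = 76.06 + 43.97 + 568.67 = 688.69 m.
Depth below ground = 738.4 − 688.69 = 49.7 m.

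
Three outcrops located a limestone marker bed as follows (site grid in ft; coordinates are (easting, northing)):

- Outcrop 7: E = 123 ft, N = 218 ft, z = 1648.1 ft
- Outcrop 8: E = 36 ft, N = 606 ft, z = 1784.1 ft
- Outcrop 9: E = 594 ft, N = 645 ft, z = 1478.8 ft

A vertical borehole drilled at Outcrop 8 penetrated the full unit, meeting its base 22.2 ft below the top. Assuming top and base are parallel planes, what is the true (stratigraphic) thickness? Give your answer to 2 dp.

Two edge vectors: Outcrop 7→Outcrop 8 = (-87, 388, 136), Outcrop 7→Outcrop 9 = (471, 427, -169.3).
Normal n = (Outcrop 7→Outcrop 8) × (Outcrop 7→Outcrop 9) = (-123760.4, 49326.9, -219897).
So ∂z/∂E = −n_x/n_z = −0.56281 and ∂z/∂N = −n_y/n_z = 0.22432.
|∇z| = √(a²+b²) = 0.60587, so dip δ = arctan(0.60587) = 31.21°.
True thickness = vertical thickness × cos δ = 22.2 × cos 31.21° = 18.99 ft.

18.99 ft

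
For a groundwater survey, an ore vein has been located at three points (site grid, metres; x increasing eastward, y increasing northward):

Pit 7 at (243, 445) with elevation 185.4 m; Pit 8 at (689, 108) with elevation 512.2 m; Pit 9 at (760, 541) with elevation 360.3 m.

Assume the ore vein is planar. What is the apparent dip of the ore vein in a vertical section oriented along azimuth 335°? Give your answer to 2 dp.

29.06°

Two edge vectors: Pit 7→Pit 8 = (446, -337, 326.8), Pit 7→Pit 9 = (517, 96, 174.9).
Normal n = (Pit 7→Pit 8) × (Pit 7→Pit 9) = (-90314.1, 90950.2, 217045).
So ∂z/∂x = −n_x/n_z = 0.41611 and ∂z/∂y = −n_y/n_z = −0.41904.
Unit vector along 335° is (sin 335°, cos 335°) = (-0.4226, 0.9063).
Slope in that direction = a·(-0.4226) + b·(0.9063) = −0.55563.
Apparent dip = arctan|0.55563| = 29.06° (true dip is 30.6°, so apparent ≤ true as expected).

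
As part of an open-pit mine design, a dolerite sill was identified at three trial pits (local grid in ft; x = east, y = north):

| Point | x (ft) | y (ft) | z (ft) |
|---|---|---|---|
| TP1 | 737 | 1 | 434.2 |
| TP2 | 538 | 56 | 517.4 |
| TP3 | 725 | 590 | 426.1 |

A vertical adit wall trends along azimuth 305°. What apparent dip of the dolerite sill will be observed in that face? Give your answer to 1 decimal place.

18.5°

Let the plane be z = a·x + b·y + c.
TP2−TP1: −199a + 55b = 83.2;  TP3−TP1: −12a + 589b = −8.1.
Solving gives a = −0.42428, b = −0.02240.
Unit vector along 305° is (sin 305°, cos 305°) = (-0.8192, 0.5736).
Slope in that direction = a·(-0.8192) + b·(0.5736) = 0.33470.
Apparent dip = arctan|0.33470| = 18.5° (true dip is 23.0°, so apparent ≤ true as expected).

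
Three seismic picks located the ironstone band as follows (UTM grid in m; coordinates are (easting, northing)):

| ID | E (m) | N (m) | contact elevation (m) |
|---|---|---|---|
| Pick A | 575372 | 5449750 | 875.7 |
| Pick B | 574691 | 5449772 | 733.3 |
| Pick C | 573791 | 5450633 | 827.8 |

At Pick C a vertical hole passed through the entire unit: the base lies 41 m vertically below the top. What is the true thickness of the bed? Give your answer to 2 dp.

Let the plane be z = a·E + b·N + c.
Pick B−Pick A: −681a + 22b = −142.4;  Pick C−Pick A: −1581a + 883b = −47.9.
Solving gives a = 0.22008, b = 0.33981.
|∇z| = √(a²+b²) = 0.40485, so dip δ = arctan(0.40485) = 22.04°.
True thickness = vertical thickness × cos δ = 41 × cos 22.04° = 38.00 m.

38.00 m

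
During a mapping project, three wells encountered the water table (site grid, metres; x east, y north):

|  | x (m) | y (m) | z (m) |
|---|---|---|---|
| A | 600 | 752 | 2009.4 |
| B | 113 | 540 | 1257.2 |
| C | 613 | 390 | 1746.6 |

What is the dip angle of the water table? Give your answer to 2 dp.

Two edge vectors: A→B = (-487, -212, -752.2), A→C = (13, -362, -262.8).
Normal n = (A→B) × (A→C) = (-216582.8, -137762.2, 179050).
So ∂z/∂x = −n_x/n_z = 1.20962 and ∂z/∂y = −n_y/n_z = 0.76941.
Gradient magnitude |∇z| = √(a² + b²) = √(1.46319 + 0.59199) = 1.43359.
True dip = arctan(1.43359) = 55.10°, dipping toward WSW (azimuth ≈ 238°).

55.10°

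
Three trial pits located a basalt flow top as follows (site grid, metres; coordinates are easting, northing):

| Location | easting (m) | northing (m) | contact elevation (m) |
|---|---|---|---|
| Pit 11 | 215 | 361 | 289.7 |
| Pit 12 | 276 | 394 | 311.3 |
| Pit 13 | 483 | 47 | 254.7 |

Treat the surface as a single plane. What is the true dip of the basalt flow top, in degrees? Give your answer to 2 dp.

19.14°

Let the plane be z = a·easting + b·northing + c.
Pit 12−Pit 11: 61a + 33b = 21.6;  Pit 13−Pit 11: 268a − 314b = −35.
Solving gives a = 0.20099, b = 0.28301.
Gradient magnitude |∇z| = √(a² + b²) = √(0.04040 + 0.08010) = 0.34712.
True dip = arctan(0.34712) = 19.14°, dipping toward SW (azimuth ≈ 215°).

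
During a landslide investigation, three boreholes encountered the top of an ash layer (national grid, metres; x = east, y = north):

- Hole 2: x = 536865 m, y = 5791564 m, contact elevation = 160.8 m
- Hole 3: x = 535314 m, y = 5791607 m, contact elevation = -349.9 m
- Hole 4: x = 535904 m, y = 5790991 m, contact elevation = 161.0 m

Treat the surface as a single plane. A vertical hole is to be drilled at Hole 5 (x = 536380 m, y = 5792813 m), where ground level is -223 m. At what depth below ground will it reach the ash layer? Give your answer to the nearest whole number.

Let the plane be z = a·x + b·y + c.
Hole 3−Hole 2: −1551a + 43b = −510.7;  Hole 4−Hole 2: −961a − 573b = 0.2.
Solving gives a = 0.31463229, b = −0.52803076.
Then c = 160.8 − a·536865 − b·5791564 = 2889369.70.
At (536380, 5792813): z_contact = 168762.5 − 3058783.5 + 2889369.70 = -651.3 m.
Depth below ground = -223 − (-651.3) = 428 m.

428 m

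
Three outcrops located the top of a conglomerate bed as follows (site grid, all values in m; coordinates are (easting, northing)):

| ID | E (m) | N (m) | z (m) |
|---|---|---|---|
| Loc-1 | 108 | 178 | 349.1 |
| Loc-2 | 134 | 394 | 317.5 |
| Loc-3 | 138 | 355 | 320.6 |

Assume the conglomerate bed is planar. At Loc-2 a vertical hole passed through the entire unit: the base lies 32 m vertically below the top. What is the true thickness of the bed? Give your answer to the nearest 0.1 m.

30.5 m

Let the plane be z = a·E + b·N + c.
Loc-2−Loc-1: 26a + 216b = −31.6;  Loc-3−Loc-1: 30a + 177b = −28.5.
Solving gives a = −0.29968, b = −0.11022.
|∇z| = √(a²+b²) = 0.31931, so dip δ = arctan(0.31931) = 17.71°.
True thickness = vertical thickness × cos δ = 32 × cos 17.71° = 30.5 m.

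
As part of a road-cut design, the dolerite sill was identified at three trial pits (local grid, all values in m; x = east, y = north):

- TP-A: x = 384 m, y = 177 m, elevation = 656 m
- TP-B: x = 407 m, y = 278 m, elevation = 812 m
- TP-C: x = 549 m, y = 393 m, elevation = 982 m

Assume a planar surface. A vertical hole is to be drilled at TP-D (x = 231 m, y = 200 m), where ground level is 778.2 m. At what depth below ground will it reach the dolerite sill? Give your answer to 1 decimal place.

Let the plane be z = a·x + b·y + c.
TP-B−TP-A: 23a + 101b = 156;  TP-C−TP-A: 165a + 216b = 326.
Solving gives a = −0.06583, b = 1.55955.
Then c = 656 − a·384 − b·177 = 405.24.
At (231, 200): z_contact = −15.21 + 311.91 + 405.24 = 701.94 m.
Depth below ground = 778.2 − 701.94 = 76.3 m.

76.3 m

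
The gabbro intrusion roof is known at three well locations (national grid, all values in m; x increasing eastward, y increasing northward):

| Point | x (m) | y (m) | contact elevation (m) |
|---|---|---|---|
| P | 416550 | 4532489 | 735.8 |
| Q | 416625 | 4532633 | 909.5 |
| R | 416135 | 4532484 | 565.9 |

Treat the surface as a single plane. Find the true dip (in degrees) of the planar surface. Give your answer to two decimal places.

47.08°

Two edge vectors: P→Q = (75, 144, 173.7), P→R = (-415, -5, -169.9).
Normal n = (P→Q) × (P→R) = (-23597.1, -59343, 59385).
So ∂z/∂x = −n_x/n_z = 0.39736 and ∂z/∂y = −n_y/n_z = 0.99929.
Gradient magnitude |∇z| = √(a² + b²) = √(0.15789 + 0.99859) = 1.07540.
True dip = arctan(1.07540) = 47.08°, dipping toward SSW (azimuth ≈ 202°).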